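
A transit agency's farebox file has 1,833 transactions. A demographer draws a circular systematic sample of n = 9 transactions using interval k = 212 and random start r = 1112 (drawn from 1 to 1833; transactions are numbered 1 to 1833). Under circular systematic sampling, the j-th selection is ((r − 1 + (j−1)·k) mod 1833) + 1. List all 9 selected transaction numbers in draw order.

1112, 1324, 1536, 1748, 127, 339, 551, 763, 975

Selection 1: 1112
Selection 2: 1112 + 212 = 1324
Selection 3: 1324 + 212 = 1536
Selection 4: 1536 + 212 = 1748
Selection 5: 1748 + 212 = 1960 → 1960 − 1833 = 127
Selection 6: 127 + 212 = 339
Selection 7: 339 + 212 = 551
Selection 8: 551 + 212 = 763
Selection 9: 763 + 212 = 975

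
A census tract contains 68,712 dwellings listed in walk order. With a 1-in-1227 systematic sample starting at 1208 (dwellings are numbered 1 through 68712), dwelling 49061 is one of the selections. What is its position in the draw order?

k = 1227
position = (49061 − 1208)/1227 + 1 = 47853/1227 + 1 = 39 + 1 = 40

40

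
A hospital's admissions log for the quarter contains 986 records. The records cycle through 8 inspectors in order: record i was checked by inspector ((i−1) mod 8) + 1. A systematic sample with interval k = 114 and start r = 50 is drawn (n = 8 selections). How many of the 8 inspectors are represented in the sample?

4

Consecutive selections differ by k = 114, so their inspector numbers differ by 114 mod 8 = 2.
gcd(114, 8) = 2, so the sample visits 8/2 = 4 distinct residues mod 8.
Start 50 is inspector 2; the inspectors hit are 2, 4, 6, 8.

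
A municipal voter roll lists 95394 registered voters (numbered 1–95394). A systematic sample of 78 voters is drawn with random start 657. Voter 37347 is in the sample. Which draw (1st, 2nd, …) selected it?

k = 95394/78 = 1223
position = (37347 − 657)/1223 + 1 = 36690/1223 + 1 = 30 + 1 = 31

31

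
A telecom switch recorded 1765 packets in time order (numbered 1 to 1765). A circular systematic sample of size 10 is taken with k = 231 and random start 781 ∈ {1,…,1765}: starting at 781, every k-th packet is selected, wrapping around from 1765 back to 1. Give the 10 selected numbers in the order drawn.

781, 1012, 1243, 1474, 1705, 171, 402, 633, 864, 1095

Selection 1: 781
Selection 2: 781 + 231 = 1012
Selection 3: 1012 + 231 = 1243
Selection 4: 1243 + 231 = 1474
Selection 5: 1474 + 231 = 1705
Selection 6: 1705 + 231 = 1936 → 1936 − 1765 = 171
Selection 7: 171 + 231 = 402
Selection 8: 402 + 231 = 633
Selection 9: 633 + 231 = 864
Selection 10: 864 + 231 = 1095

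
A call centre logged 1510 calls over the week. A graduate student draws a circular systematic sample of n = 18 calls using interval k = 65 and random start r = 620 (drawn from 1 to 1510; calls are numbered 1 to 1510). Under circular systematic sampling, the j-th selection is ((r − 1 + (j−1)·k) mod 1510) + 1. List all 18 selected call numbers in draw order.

620, 685, 750, 815, 880, 945, 1010, 1075, 1140, 1205, 1270, 1335, 1400, 1465, 20, 85, 150, 215

Selection 1: 620
Selection 2: 620 + 65 = 685
Selection 3: 685 + 65 = 750
Selection 4: 750 + 65 = 815
Selection 5: 815 + 65 = 880
Selection 6: 880 + 65 = 945
Selection 7: 945 + 65 = 1010
Selection 8: 1010 + 65 = 1075
Selection 9: 1075 + 65 = 1140
Selection 10: 1140 + 65 = 1205
Selection 11: 1205 + 65 = 1270
Selection 12: 1270 + 65 = 1335
Selection 13: 1335 + 65 = 1400
Selection 14: 1400 + 65 = 1465
Selection 15: 1465 + 65 = 1530 → 1530 − 1510 = 20
Selection 16: 20 + 65 = 85
Selection 17: 85 + 65 = 150
Selection 18: 150 + 65 = 215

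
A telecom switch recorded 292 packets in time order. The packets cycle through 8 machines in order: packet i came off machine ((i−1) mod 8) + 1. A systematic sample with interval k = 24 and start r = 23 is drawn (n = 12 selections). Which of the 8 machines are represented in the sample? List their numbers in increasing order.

7

Consecutive selections differ by k = 24, so their machine numbers differ by 24 mod 8 = 0.
gcd(24, 8) = 8, so the sample visits 8/8 = 1 distinct residues mod 8.
Start 23 is machine 7; the machines hit are 7.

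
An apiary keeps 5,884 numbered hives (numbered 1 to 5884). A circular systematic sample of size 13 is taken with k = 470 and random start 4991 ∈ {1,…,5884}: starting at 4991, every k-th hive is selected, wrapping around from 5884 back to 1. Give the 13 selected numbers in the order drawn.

Selection 1: 4991
Selection 2: 4991 + 470 = 5461
Selection 3: 5461 + 470 = 5931 → 5931 − 5884 = 47
Selection 4: 47 + 470 = 517
Selection 5: 517 + 470 = 987
Selection 6: 987 + 470 = 1457
Selection 7: 1457 + 470 = 1927
Selection 8: 1927 + 470 = 2397
Selection 9: 2397 + 470 = 2867
Selection 10: 2867 + 470 = 3337
Selection 11: 3337 + 470 = 3807
Selection 12: 3807 + 470 = 4277
Selection 13: 4277 + 470 = 4747

4991, 5461, 47, 517, 987, 1457, 1927, 2397, 2867, 3337, 3807, 4277, 4747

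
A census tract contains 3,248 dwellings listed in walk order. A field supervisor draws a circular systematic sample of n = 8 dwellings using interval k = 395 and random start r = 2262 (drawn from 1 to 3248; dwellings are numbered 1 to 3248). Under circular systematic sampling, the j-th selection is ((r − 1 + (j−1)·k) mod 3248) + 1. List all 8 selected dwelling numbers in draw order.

2262, 2657, 3052, 199, 594, 989, 1384, 1779

Selection 1: 2262
Selection 2: 2262 + 395 = 2657
Selection 3: 2657 + 395 = 3052
Selection 4: 3052 + 395 = 3447 → 3447 − 3248 = 199
Selection 5: 199 + 395 = 594
Selection 6: 594 + 395 = 989
Selection 7: 989 + 395 = 1384
Selection 8: 1384 + 395 = 1779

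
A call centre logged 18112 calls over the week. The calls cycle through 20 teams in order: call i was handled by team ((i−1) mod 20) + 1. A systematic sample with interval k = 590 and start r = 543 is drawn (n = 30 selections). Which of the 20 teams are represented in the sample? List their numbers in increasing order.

3, 13

Consecutive selections differ by k = 590, so their team numbers differ by 590 mod 20 = 10.
gcd(590, 20) = 10, so the sample visits 20/10 = 2 distinct residues mod 20.
Start 543 is team 3; the teams hit are 3, 13.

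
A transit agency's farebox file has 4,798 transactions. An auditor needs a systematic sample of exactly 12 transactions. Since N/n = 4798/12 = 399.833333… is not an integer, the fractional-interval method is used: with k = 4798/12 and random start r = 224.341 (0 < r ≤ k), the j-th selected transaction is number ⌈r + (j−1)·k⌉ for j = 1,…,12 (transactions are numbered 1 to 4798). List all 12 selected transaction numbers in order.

j=1: r + 0k = 224.341 → ⌈·⌉ = 225
j=2: r + 1k = 624.174333… → ⌈·⌉ = 625
j=3: r + 2k = 1024.007666… → ⌈·⌉ = 1025
j=4: r + 3k = 1423.841 → ⌈·⌉ = 1424
j=5: r + 4k = 1823.674333… → ⌈·⌉ = 1824
j=6: r + 5k = 2223.507666… → ⌈·⌉ = 2224
j=7: r + 6k = 2623.341 → ⌈·⌉ = 2624
j=8: r + 7k = 3023.174333… → ⌈·⌉ = 3024
j=9: r + 8k = 3423.007666… → ⌈·⌉ = 3424
j=10: r + 9k = 3822.841 → ⌈·⌉ = 3823
j=11: r + 10k = 4222.674333… → ⌈·⌉ = 4223
j=12: r + 11k = 4622.507666… → ⌈·⌉ = 4623

225, 625, 1025, 1424, 1824, 2224, 2624, 3024, 3424, 3823, 4223, 4623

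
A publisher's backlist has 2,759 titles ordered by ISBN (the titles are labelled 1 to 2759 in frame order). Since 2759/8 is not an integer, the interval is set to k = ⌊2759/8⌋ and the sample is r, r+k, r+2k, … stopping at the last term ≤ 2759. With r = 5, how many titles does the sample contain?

9

k = ⌊2759/8⌋ = 344
Achieved size = ⌊(2759 − 5)/344⌋ + 1 = ⌊2754/344⌋ + 1 = 8 + 1 = 9
(last selection: 5 + 8×344 = 2757 ≤ 2759; next would be 3101 > 2759)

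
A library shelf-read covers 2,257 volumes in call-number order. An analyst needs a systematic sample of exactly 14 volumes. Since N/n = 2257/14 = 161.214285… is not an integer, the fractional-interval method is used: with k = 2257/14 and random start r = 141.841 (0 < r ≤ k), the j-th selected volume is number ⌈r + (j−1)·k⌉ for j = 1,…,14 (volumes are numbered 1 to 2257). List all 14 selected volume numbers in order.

j=1: r + 0k = 141.841 → ⌈·⌉ = 142
j=2: r + 1k = 303.055285… → ⌈·⌉ = 304
j=3: r + 2k = 464.269571… → ⌈·⌉ = 465
j=4: r + 3k = 625.483857… → ⌈·⌉ = 626
j=5: r + 4k = 786.698142… → ⌈·⌉ = 787
j=6: r + 5k = 947.912428… → ⌈·⌉ = 948
j=7: r + 6k = 1109.126714… → ⌈·⌉ = 1110
j=8: r + 7k = 1270.341 → ⌈·⌉ = 1271
j=9: r + 8k = 1431.555285… → ⌈·⌉ = 1432
j=10: r + 9k = 1592.769571… → ⌈·⌉ = 1593
j=11: r + 10k = 1753.983857… → ⌈·⌉ = 1754
j=12: r + 11k = 1915.198142… → ⌈·⌉ = 1916
j=13: r + 12k = 2076.412428… → ⌈·⌉ = 2077
j=14: r + 13k = 2237.626714… → ⌈·⌉ = 2238

142, 304, 465, 626, 787, 948, 1110, 1271, 1432, 1593, 1754, 1916, 2077, 2238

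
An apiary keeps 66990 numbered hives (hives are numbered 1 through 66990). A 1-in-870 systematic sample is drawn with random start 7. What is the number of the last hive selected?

66127

k = 870
77th selection = r + (77−1)·k = 7 + 76×870 = 7 + 66120 = 66127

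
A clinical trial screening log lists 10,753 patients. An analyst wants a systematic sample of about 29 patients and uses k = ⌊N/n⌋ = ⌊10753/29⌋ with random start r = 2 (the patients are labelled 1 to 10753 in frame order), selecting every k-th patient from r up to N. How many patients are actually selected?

k = ⌊10753/29⌋ = 370
Achieved size = ⌊(10753 − 2)/370⌋ + 1 = ⌊10751/370⌋ + 1 = 29 + 1 = 30
(last selection: 2 + 29×370 = 10732 ≤ 10753; next would be 11102 > 10753)

30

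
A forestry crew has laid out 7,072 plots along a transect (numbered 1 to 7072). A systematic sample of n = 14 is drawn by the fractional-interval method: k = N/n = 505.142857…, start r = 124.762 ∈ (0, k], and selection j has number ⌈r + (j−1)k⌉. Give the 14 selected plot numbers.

125, 630, 1136, 1641, 2146, 2651, 3156, 3661, 4166, 4672, 5177, 5682, 6187, 6692

j=1: r + 0k = 124.762 → ⌈·⌉ = 125
j=2: r + 1k = 629.904857… → ⌈·⌉ = 630
j=3: r + 2k = 1135.047714… → ⌈·⌉ = 1136
j=4: r + 3k = 1640.190571… → ⌈·⌉ = 1641
j=5: r + 4k = 2145.333428… → ⌈·⌉ = 2146
j=6: r + 5k = 2650.476285… → ⌈·⌉ = 2651
j=7: r + 6k = 3155.619142… → ⌈·⌉ = 3156
j=8: r + 7k = 3660.762 → ⌈·⌉ = 3661
j=9: r + 8k = 4165.904857… → ⌈·⌉ = 4166
j=10: r + 9k = 4671.047714… → ⌈·⌉ = 4672
j=11: r + 10k = 5176.190571… → ⌈·⌉ = 5177
j=12: r + 11k = 5681.333428… → ⌈·⌉ = 5682
j=13: r + 12k = 6186.476285… → ⌈·⌉ = 6187
j=14: r + 13k = 6691.619142… → ⌈·⌉ = 6692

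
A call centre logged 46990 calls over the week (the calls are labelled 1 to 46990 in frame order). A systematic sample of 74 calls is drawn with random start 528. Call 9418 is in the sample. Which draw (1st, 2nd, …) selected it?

15

k = 46990/74 = 635
position = (9418 − 528)/635 + 1 = 8890/635 + 1 = 14 + 1 = 15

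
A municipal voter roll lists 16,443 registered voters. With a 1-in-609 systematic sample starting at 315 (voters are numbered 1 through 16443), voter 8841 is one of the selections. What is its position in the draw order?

15

k = 609
position = (8841 − 315)/609 + 1 = 8526/609 + 1 = 14 + 1 = 15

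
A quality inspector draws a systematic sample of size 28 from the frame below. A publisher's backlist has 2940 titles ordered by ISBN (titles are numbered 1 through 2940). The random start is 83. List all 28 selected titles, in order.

83, 188, 293, 398, 503, 608, 713, 818, 923, 1028, 1133, 1238, 1343, 1448, 1553, 1658, 1763, 1868, 1973, 2078, 2183, 2288, 2393, 2498, 2603, 2708, 2813, 2918

k = N/n = 2940/28 = 105
title 1: 83
title 2: 83 + 105 = 188
title 3: 188 + 105 = 293
title 4: 293 + 105 = 398
title 5: 398 + 105 = 503
title 6: 503 + 105 = 608
title 7: 608 + 105 = 713
title 8: 713 + 105 = 818
title 9: 818 + 105 = 923
title 10: 923 + 105 = 1028
title 11: 1028 + 105 = 1133
title 12: 1133 + 105 = 1238
title 13: 1238 + 105 = 1343
title 14: 1343 + 105 = 1448
title 15: 1448 + 105 = 1553
title 16: 1553 + 105 = 1658
title 17: 1658 + 105 = 1763
title 18: 1763 + 105 = 1868
title 19: 1868 + 105 = 1973
title 20: 1973 + 105 = 2078
title 21: 2078 + 105 = 2183
title 22: 2183 + 105 = 2288
title 23: 2288 + 105 = 2393
title 24: 2393 + 105 = 2498
title 25: 2498 + 105 = 2603
title 26: 2603 + 105 = 2708
title 27: 2708 + 105 = 2813
title 28: 2813 + 105 = 2918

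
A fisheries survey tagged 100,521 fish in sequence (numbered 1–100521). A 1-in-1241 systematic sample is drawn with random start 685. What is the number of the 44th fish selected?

54048

k = 1241
44th selection = r + (44−1)·k = 685 + 43×1241 = 685 + 53363 = 54048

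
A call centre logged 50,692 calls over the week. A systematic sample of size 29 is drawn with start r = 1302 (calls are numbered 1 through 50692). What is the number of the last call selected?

k = 50692/29 = 1748
29th selection = r + (29−1)·k = 1302 + 28×1748 = 1302 + 48944 = 50246

50246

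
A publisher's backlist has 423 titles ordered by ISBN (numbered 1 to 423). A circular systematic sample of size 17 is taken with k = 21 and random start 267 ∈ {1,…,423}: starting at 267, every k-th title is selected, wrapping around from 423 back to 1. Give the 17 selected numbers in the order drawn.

267, 288, 309, 330, 351, 372, 393, 414, 12, 33, 54, 75, 96, 117, 138, 159, 180

Selection 1: 267
Selection 2: 267 + 21 = 288
Selection 3: 288 + 21 = 309
Selection 4: 309 + 21 = 330
Selection 5: 330 + 21 = 351
Selection 6: 351 + 21 = 372
Selection 7: 372 + 21 = 393
Selection 8: 393 + 21 = 414
Selection 9: 414 + 21 = 435 → 435 − 423 = 12
Selection 10: 12 + 21 = 33
Selection 11: 33 + 21 = 54
Selection 12: 54 + 21 = 75
Selection 13: 75 + 21 = 96
Selection 14: 96 + 21 = 117
Selection 15: 117 + 21 = 138
Selection 16: 138 + 21 = 159
Selection 17: 159 + 21 = 180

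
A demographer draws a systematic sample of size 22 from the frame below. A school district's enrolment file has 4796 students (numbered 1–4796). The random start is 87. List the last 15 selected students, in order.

k = N/n = 4796/22 = 218
8th selection = 87 + 7×218 = 1613
9th: 1613 + 218 = 1831
10th: 1831 + 218 = 2049
11th: 2049 + 218 = 2267
12th: 2267 + 218 = 2485
13th: 2485 + 218 = 2703
14th: 2703 + 218 = 2921
15th: 2921 + 218 = 3139
16th: 3139 + 218 = 3357
17th: 3357 + 218 = 3575
18th: 3575 + 218 = 3793
19th: 3793 + 218 = 4011
20th: 4011 + 218 = 4229
21st: 4229 + 218 = 4447
22nd: 4447 + 218 = 4665

1613, 1831, 2049, 2267, 2485, 2703, 2921, 3139, 3357, 3575, 3793, 4011, 4229, 4447, 4665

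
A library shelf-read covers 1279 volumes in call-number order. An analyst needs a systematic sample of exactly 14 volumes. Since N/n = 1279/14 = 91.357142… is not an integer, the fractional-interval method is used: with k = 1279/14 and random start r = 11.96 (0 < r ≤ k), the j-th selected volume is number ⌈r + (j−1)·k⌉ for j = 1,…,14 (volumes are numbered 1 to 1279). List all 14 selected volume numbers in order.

j=1: r + 0k = 11.96 → ⌈·⌉ = 12
j=2: r + 1k = 103.317142… → ⌈·⌉ = 104
j=3: r + 2k = 194.674285… → ⌈·⌉ = 195
j=4: r + 3k = 286.031428… → ⌈·⌉ = 287
j=5: r + 4k = 377.388571… → ⌈·⌉ = 378
j=6: r + 5k = 468.745714… → ⌈·⌉ = 469
j=7: r + 6k = 560.102857… → ⌈·⌉ = 561
j=8: r + 7k = 651.46 → ⌈·⌉ = 652
j=9: r + 8k = 742.817142… → ⌈·⌉ = 743
j=10: r + 9k = 834.174285… → ⌈·⌉ = 835
j=11: r + 10k = 925.531428… → ⌈·⌉ = 926
j=12: r + 11k = 1016.888571… → ⌈·⌉ = 1017
j=13: r + 12k = 1108.245714… → ⌈·⌉ = 1109
j=14: r + 13k = 1199.602857… → ⌈·⌉ = 1200

12, 104, 195, 287, 378, 469, 561, 652, 743, 835, 926, 1017, 1109, 1200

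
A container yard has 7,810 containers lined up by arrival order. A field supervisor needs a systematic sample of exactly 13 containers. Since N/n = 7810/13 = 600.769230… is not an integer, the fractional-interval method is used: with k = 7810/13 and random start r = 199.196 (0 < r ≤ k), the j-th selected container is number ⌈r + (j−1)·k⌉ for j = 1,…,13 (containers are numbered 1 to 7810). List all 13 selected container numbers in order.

200, 800, 1401, 2002, 2603, 3204, 3804, 4405, 5006, 5607, 6207, 6808, 7409

j=1: r + 0k = 199.196 → ⌈·⌉ = 200
j=2: r + 1k = 799.965230… → ⌈·⌉ = 800
j=3: r + 2k = 1400.734461… → ⌈·⌉ = 1401
j=4: r + 3k = 2001.503692… → ⌈·⌉ = 2002
j=5: r + 4k = 2602.272923… → ⌈·⌉ = 2603
j=6: r + 5k = 3203.042153… → ⌈·⌉ = 3204
j=7: r + 6k = 3803.811384… → ⌈·⌉ = 3804
j=8: r + 7k = 4404.580615… → ⌈·⌉ = 4405
j=9: r + 8k = 5005.349846… → ⌈·⌉ = 5006
j=10: r + 9k = 5606.119076… → ⌈·⌉ = 5607
j=11: r + 10k = 6206.888307… → ⌈·⌉ = 6207
j=12: r + 11k = 6807.657538… → ⌈·⌉ = 6808
j=13: r + 12k = 7408.426769… → ⌈·⌉ = 7409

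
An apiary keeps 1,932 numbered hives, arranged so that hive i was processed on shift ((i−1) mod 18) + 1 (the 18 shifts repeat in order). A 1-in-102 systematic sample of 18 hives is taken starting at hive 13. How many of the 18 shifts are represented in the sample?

3

Consecutive selections differ by k = 102, so their shift numbers differ by 102 mod 18 = 12.
gcd(102, 18) = 6, so the sample visits 18/6 = 3 distinct residues mod 18.
Start 13 is shift 13; the shifts hit are 1, 7, 13.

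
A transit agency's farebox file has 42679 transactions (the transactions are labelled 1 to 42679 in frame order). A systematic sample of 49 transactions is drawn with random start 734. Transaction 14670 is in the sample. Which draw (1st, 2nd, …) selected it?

17

k = 42679/49 = 871
position = (14670 − 734)/871 + 1 = 13936/871 + 1 = 16 + 1 = 17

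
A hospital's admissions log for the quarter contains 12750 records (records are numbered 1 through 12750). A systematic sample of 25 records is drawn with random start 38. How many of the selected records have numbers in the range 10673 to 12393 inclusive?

k = 12750/25 = 510
First selection ≥ 10673: 38 + ⌈(10673−38)/510⌉·510 = 38 + 21×510 = 10748
Last selection ≤ 12393: 38 + ⌊(12393−38)/510⌋·510 = 38 + 24×510 = 12278
Count = 24 − 21 + 1 = 4

4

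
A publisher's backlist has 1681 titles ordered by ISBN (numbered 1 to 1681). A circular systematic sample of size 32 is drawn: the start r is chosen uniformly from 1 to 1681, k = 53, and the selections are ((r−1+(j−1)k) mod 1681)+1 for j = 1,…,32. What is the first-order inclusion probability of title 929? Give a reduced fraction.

32/1681

For each position j, as r ranges over 1…1681 the j-th selection hits every title exactly once, so title 929 is selected for exactly 32 of the 1681 starts.
Inclusion probability = 32/1681.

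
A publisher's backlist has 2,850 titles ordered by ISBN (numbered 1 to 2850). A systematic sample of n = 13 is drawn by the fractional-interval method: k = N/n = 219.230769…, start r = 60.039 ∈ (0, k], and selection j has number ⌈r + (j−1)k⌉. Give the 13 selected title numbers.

j=1: r + 0k = 60.039 → ⌈·⌉ = 61
j=2: r + 1k = 279.269769… → ⌈·⌉ = 280
j=3: r + 2k = 498.500538… → ⌈·⌉ = 499
j=4: r + 3k = 717.731307… → ⌈·⌉ = 718
j=5: r + 4k = 936.962076… → ⌈·⌉ = 937
j=6: r + 5k = 1156.192846… → ⌈·⌉ = 1157
j=7: r + 6k = 1375.423615… → ⌈·⌉ = 1376
j=8: r + 7k = 1594.654384… → ⌈·⌉ = 1595
j=9: r + 8k = 1813.885153… → ⌈·⌉ = 1814
j=10: r + 9k = 2033.115923… → ⌈·⌉ = 2034
j=11: r + 10k = 2252.346692… → ⌈·⌉ = 2253
j=12: r + 11k = 2471.577461… → ⌈·⌉ = 2472
j=13: r + 12k = 2690.808230… → ⌈·⌉ = 2691

61, 280, 499, 718, 937, 1157, 1376, 1595, 1814, 2034, 2253, 2472, 2691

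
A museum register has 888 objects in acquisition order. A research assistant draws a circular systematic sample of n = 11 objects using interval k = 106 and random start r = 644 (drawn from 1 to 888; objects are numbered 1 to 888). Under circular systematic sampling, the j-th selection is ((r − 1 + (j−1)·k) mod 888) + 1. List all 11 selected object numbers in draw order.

Selection 1: 644
Selection 2: 644 + 106 = 750
Selection 3: 750 + 106 = 856
Selection 4: 856 + 106 = 962 → 962 − 888 = 74
Selection 5: 74 + 106 = 180
Selection 6: 180 + 106 = 286
Selection 7: 286 + 106 = 392
Selection 8: 392 + 106 = 498
Selection 9: 498 + 106 = 604
Selection 10: 604 + 106 = 710
Selection 11: 710 + 106 = 816

644, 750, 856, 74, 180, 286, 392, 498, 604, 710, 816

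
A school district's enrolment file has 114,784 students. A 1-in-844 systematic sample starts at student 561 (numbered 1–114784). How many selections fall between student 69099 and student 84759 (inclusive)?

18

k = 844
First selection ≥ 69099: 561 + ⌈(69099−561)/844⌉·844 = 561 + 82×844 = 69769
Last selection ≤ 84759: 561 + ⌊(84759−561)/844⌋·844 = 561 + 99×844 = 84117
Count = 99 − 82 + 1 = 18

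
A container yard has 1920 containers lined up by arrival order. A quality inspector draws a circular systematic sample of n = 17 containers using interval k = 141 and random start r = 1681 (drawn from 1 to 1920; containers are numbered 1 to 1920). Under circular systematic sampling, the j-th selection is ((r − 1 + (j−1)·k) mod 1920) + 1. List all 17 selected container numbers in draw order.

Selection 1: 1681
Selection 2: 1681 + 141 = 1822
Selection 3: 1822 + 141 = 1963 → 1963 − 1920 = 43
Selection 4: 43 + 141 = 184
Selection 5: 184 + 141 = 325
Selection 6: 325 + 141 = 466
Selection 7: 466 + 141 = 607
Selection 8: 607 + 141 = 748
Selection 9: 748 + 141 = 889
Selection 10: 889 + 141 = 1030
Selection 11: 1030 + 141 = 1171
Selection 12: 1171 + 141 = 1312
Selection 13: 1312 + 141 = 1453
Selection 14: 1453 + 141 = 1594
Selection 15: 1594 + 141 = 1735
Selection 16: 1735 + 141 = 1876
Selection 17: 1876 + 141 = 2017 → 2017 − 1920 = 97

1681, 1822, 43, 184, 325, 466, 607, 748, 889, 1030, 1171, 1312, 1453, 1594, 1735, 1876, 97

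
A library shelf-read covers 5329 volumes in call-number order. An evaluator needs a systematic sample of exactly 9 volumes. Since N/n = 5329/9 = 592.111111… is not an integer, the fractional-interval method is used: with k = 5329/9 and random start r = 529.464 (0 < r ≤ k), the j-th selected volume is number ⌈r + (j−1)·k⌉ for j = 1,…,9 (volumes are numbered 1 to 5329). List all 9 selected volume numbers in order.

530, 1122, 1714, 2306, 2898, 3491, 4083, 4675, 5267

j=1: r + 0k = 529.464 → ⌈·⌉ = 530
j=2: r + 1k = 1121.575111… → ⌈·⌉ = 1122
j=3: r + 2k = 1713.686222… → ⌈·⌉ = 1714
j=4: r + 3k = 2305.797333… → ⌈·⌉ = 2306
j=5: r + 4k = 2897.908444… → ⌈·⌉ = 2898
j=6: r + 5k = 3490.019555… → ⌈·⌉ = 3491
j=7: r + 6k = 4082.130666… → ⌈·⌉ = 4083
j=8: r + 7k = 4674.241777… → ⌈·⌉ = 4675
j=9: r + 8k = 5266.352888… → ⌈·⌉ = 5267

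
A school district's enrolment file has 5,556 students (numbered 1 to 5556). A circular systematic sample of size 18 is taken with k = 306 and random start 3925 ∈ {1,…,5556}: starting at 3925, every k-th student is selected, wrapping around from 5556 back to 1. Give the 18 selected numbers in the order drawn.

Selection 1: 3925
Selection 2: 3925 + 306 = 4231
Selection 3: 4231 + 306 = 4537
Selection 4: 4537 + 306 = 4843
Selection 5: 4843 + 306 = 5149
Selection 6: 5149 + 306 = 5455
Selection 7: 5455 + 306 = 5761 → 5761 − 5556 = 205
Selection 8: 205 + 306 = 511
Selection 9: 511 + 306 = 817
Selection 10: 817 + 306 = 1123
Selection 11: 1123 + 306 = 1429
Selection 12: 1429 + 306 = 1735
Selection 13: 1735 + 306 = 2041
Selection 14: 2041 + 306 = 2347
Selection 15: 2347 + 306 = 2653
Selection 16: 2653 + 306 = 2959
Selection 17: 2959 + 306 = 3265
Selection 18: 3265 + 306 = 3571

3925, 4231, 4537, 4843, 5149, 5455, 205, 511, 817, 1123, 1429, 1735, 2041, 2347, 2653, 2959, 3265, 3571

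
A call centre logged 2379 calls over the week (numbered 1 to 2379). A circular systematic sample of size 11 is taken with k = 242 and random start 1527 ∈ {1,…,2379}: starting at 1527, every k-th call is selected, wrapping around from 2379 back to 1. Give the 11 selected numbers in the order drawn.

1527, 1769, 2011, 2253, 116, 358, 600, 842, 1084, 1326, 1568

Selection 1: 1527
Selection 2: 1527 + 242 = 1769
Selection 3: 1769 + 242 = 2011
Selection 4: 2011 + 242 = 2253
Selection 5: 2253 + 242 = 2495 → 2495 − 2379 = 116
Selection 6: 116 + 242 = 358
Selection 7: 358 + 242 = 600
Selection 8: 600 + 242 = 842
Selection 9: 842 + 242 = 1084
Selection 10: 1084 + 242 = 1326
Selection 11: 1326 + 242 = 1568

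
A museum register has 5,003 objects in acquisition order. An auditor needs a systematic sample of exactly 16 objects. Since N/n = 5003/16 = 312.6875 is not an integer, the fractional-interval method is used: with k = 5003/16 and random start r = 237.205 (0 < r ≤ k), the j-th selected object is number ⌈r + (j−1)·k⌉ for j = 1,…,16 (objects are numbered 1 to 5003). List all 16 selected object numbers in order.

j=1: r + 0k = 237.205 → ⌈·⌉ = 238
j=2: r + 1k = 549.8925 → ⌈·⌉ = 550
j=3: r + 2k = 862.58 → ⌈·⌉ = 863
j=4: r + 3k = 1175.2675 → ⌈·⌉ = 1176
j=5: r + 4k = 1487.955 → ⌈·⌉ = 1488
j=6: r + 5k = 1800.6425 → ⌈·⌉ = 1801
j=7: r + 6k = 2113.33 → ⌈·⌉ = 2114
j=8: r + 7k = 2426.0175 → ⌈·⌉ = 2427
j=9: r + 8k = 2738.705 → ⌈·⌉ = 2739
j=10: r + 9k = 3051.3925 → ⌈·⌉ = 3052
j=11: r + 10k = 3364.08 → ⌈·⌉ = 3365
j=12: r + 11k = 3676.7675 → ⌈·⌉ = 3677
j=13: r + 12k = 3989.455 → ⌈·⌉ = 3990
j=14: r + 13k = 4302.1425 → ⌈·⌉ = 4303
j=15: r + 14k = 4614.83 → ⌈·⌉ = 4615
j=16: r + 15k = 4927.5175 → ⌈·⌉ = 4928

238, 550, 863, 1176, 1488, 1801, 2114, 2427, 2739, 3052, 3365, 3677, 3990, 4303, 4615, 4928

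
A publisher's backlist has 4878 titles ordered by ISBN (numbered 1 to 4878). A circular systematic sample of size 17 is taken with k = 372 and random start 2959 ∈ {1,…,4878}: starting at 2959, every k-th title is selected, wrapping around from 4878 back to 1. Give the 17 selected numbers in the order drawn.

2959, 3331, 3703, 4075, 4447, 4819, 313, 685, 1057, 1429, 1801, 2173, 2545, 2917, 3289, 3661, 4033

Selection 1: 2959
Selection 2: 2959 + 372 = 3331
Selection 3: 3331 + 372 = 3703
Selection 4: 3703 + 372 = 4075
Selection 5: 4075 + 372 = 4447
Selection 6: 4447 + 372 = 4819
Selection 7: 4819 + 372 = 5191 → 5191 − 4878 = 313
Selection 8: 313 + 372 = 685
Selection 9: 685 + 372 = 1057
Selection 10: 1057 + 372 = 1429
Selection 11: 1429 + 372 = 1801
Selection 12: 1801 + 372 = 2173
Selection 13: 2173 + 372 = 2545
Selection 14: 2545 + 372 = 2917
Selection 15: 2917 + 372 = 3289
Selection 16: 3289 + 372 = 3661
Selection 17: 3661 + 372 = 4033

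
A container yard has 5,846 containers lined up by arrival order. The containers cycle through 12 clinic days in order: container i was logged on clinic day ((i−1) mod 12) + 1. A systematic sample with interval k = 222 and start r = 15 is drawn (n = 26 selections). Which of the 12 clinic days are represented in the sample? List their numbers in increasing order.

3, 9

Consecutive selections differ by k = 222, so their clinic day numbers differ by 222 mod 12 = 6.
gcd(222, 12) = 6, so the sample visits 12/6 = 2 distinct residues mod 12.
Start 15 is clinic day 3; the clinic days hit are 3, 9.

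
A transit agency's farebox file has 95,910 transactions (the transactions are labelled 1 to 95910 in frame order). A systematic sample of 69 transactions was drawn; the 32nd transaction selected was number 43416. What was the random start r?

326

k = 95910/69 = 1390
r = 43416 − (32−1)×1390 = 43416 − 43090 = 326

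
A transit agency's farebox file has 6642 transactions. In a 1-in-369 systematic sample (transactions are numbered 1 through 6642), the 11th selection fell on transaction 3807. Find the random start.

k = 369
r = 3807 − (11−1)×369 = 3807 − 3690 = 117

117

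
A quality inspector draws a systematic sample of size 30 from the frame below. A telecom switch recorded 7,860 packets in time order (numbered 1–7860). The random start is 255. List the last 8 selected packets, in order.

6019, 6281, 6543, 6805, 7067, 7329, 7591, 7853

k = N/n = 7860/30 = 262
23rd selection = 255 + 22×262 = 6019
24th: 6019 + 262 = 6281
25th: 6281 + 262 = 6543
26th: 6543 + 262 = 6805
27th: 6805 + 262 = 7067
28th: 7067 + 262 = 7329
29th: 7329 + 262 = 7591
30th: 7591 + 262 = 7853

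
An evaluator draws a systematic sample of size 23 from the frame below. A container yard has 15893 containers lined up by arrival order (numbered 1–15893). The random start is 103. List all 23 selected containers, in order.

k = N/n = 15893/23 = 691
container 1: 103
container 2: 103 + 691 = 794
container 3: 794 + 691 = 1485
container 4: 1485 + 691 = 2176
container 5: 2176 + 691 = 2867
container 6: 2867 + 691 = 3558
container 7: 3558 + 691 = 4249
container 8: 4249 + 691 = 4940
container 9: 4940 + 691 = 5631
container 10: 5631 + 691 = 6322
container 11: 6322 + 691 = 7013
container 12: 7013 + 691 = 7704
container 13: 7704 + 691 = 8395
container 14: 8395 + 691 = 9086
container 15: 9086 + 691 = 9777
container 16: 9777 + 691 = 10468
container 17: 10468 + 691 = 11159
container 18: 11159 + 691 = 11850
container 19: 11850 + 691 = 12541
container 20: 12541 + 691 = 13232
container 21: 13232 + 691 = 13923
container 22: 13923 + 691 = 14614
container 23: 14614 + 691 = 15305

103, 794, 1485, 2176, 2867, 3558, 4249, 4940, 5631, 6322, 7013, 7704, 8395, 9086, 9777, 10468, 11159, 11850, 12541, 13232, 13923, 14614, 15305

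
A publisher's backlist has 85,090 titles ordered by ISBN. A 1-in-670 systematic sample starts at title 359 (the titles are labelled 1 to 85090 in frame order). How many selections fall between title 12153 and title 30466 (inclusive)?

27

k = 670
First selection ≥ 12153: 359 + ⌈(12153−359)/670⌉·670 = 359 + 18×670 = 12419
Last selection ≤ 30466: 359 + ⌊(30466−359)/670⌋·670 = 359 + 44×670 = 29839
Count = 44 − 18 + 1 = 27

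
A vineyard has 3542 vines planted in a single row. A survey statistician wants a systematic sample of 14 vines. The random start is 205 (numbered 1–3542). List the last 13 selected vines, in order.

k = N/n = 3542/14 = 253
2nd selection = 205 + 1×253 = 458
3rd: 458 + 253 = 711
4th: 711 + 253 = 964
5th: 964 + 253 = 1217
6th: 1217 + 253 = 1470
7th: 1470 + 253 = 1723
8th: 1723 + 253 = 1976
9th: 1976 + 253 = 2229
10th: 2229 + 253 = 2482
11th: 2482 + 253 = 2735
12th: 2735 + 253 = 2988
13th: 2988 + 253 = 3241
14th: 3241 + 253 = 3494

458, 711, 964, 1217, 1470, 1723, 1976, 2229, 2482, 2735, 2988, 3241, 3494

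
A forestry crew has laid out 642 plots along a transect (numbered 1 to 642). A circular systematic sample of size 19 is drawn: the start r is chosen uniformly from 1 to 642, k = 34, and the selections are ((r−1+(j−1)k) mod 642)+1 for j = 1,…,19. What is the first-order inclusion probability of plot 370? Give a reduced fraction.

For each position j, as r ranges over 1…642 the j-th selection hits every plot exactly once, so plot 370 is selected for exactly 19 of the 642 starts.
Inclusion probability = 19/642.

19/642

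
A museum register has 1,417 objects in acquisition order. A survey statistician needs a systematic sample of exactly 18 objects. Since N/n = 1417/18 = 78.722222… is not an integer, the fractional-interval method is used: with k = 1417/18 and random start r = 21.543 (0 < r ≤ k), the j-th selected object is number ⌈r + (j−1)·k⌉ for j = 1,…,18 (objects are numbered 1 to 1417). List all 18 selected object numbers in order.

j=1: r + 0k = 21.543 → ⌈·⌉ = 22
j=2: r + 1k = 100.265222… → ⌈·⌉ = 101
j=3: r + 2k = 178.987444… → ⌈·⌉ = 179
j=4: r + 3k = 257.709666… → ⌈·⌉ = 258
j=5: r + 4k = 336.431888… → ⌈·⌉ = 337
j=6: r + 5k = 415.154111… → ⌈·⌉ = 416
j=7: r + 6k = 493.876333… → ⌈·⌉ = 494
j=8: r + 7k = 572.598555… → ⌈·⌉ = 573
j=9: r + 8k = 651.320777… → ⌈·⌉ = 652
j=10: r + 9k = 730.043 → ⌈·⌉ = 731
j=11: r + 10k = 808.765222… → ⌈·⌉ = 809
j=12: r + 11k = 887.487444… → ⌈·⌉ = 888
j=13: r + 12k = 966.209666… → ⌈·⌉ = 967
j=14: r + 13k = 1044.931888… → ⌈·⌉ = 1045
j=15: r + 14k = 1123.654111… → ⌈·⌉ = 1124
j=16: r + 15k = 1202.376333… → ⌈·⌉ = 1203
j=17: r + 16k = 1281.098555… → ⌈·⌉ = 1282
j=18: r + 17k = 1359.820777… → ⌈·⌉ = 1360

22, 101, 179, 258, 337, 416, 494, 573, 652, 731, 809, 888, 967, 1045, 1124, 1203, 1282, 1360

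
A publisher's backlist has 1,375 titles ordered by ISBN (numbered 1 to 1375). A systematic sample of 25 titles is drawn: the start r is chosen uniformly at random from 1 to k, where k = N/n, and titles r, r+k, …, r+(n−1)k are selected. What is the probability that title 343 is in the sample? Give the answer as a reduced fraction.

1/55

k = 1375/25 = 55.
Title 343 is selected iff r ≡ 343 (mod 55); exactly one such r in {1,…,55}.
Inclusion probability = 1/55.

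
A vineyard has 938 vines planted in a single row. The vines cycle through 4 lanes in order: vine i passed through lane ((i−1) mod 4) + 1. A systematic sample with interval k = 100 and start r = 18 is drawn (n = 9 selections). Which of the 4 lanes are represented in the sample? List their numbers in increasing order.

2

Consecutive selections differ by k = 100, so their lane numbers differ by 100 mod 4 = 0.
gcd(100, 4) = 4, so the sample visits 4/4 = 1 distinct residues mod 4.
Start 18 is lane 2; the lanes hit are 2.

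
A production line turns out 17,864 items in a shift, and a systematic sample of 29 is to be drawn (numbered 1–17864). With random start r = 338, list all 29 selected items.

338, 954, 1570, 2186, 2802, 3418, 4034, 4650, 5266, 5882, 6498, 7114, 7730, 8346, 8962, 9578, 10194, 10810, 11426, 12042, 12658, 13274, 13890, 14506, 15122, 15738, 16354, 16970, 17586

k = N/n = 17864/29 = 616
item 1: 338
item 2: 338 + 616 = 954
item 3: 954 + 616 = 1570
item 4: 1570 + 616 = 2186
item 5: 2186 + 616 = 2802
item 6: 2802 + 616 = 3418
item 7: 3418 + 616 = 4034
item 8: 4034 + 616 = 4650
item 9: 4650 + 616 = 5266
item 10: 5266 + 616 = 5882
item 11: 5882 + 616 = 6498
item 12: 6498 + 616 = 7114
item 13: 7114 + 616 = 7730
item 14: 7730 + 616 = 8346
item 15: 8346 + 616 = 8962
item 16: 8962 + 616 = 9578
item 17: 9578 + 616 = 10194
item 18: 10194 + 616 = 10810
item 19: 10810 + 616 = 11426
item 20: 11426 + 616 = 12042
item 21: 12042 + 616 = 12658
item 22: 12658 + 616 = 13274
item 23: 13274 + 616 = 13890
item 24: 13890 + 616 = 14506
item 25: 14506 + 616 = 15122
item 26: 15122 + 616 = 15738
item 27: 15738 + 616 = 16354
item 28: 16354 + 616 = 16970
item 29: 16970 + 616 = 17586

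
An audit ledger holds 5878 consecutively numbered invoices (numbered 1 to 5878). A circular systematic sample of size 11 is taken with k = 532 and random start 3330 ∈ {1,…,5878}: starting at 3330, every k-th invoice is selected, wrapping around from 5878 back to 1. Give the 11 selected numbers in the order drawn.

3330, 3862, 4394, 4926, 5458, 112, 644, 1176, 1708, 2240, 2772

Selection 1: 3330
Selection 2: 3330 + 532 = 3862
Selection 3: 3862 + 532 = 4394
Selection 4: 4394 + 532 = 4926
Selection 5: 4926 + 532 = 5458
Selection 6: 5458 + 532 = 5990 → 5990 − 5878 = 112
Selection 7: 112 + 532 = 644
Selection 8: 644 + 532 = 1176
Selection 9: 1176 + 532 = 1708
Selection 10: 1708 + 532 = 2240
Selection 11: 2240 + 532 = 2772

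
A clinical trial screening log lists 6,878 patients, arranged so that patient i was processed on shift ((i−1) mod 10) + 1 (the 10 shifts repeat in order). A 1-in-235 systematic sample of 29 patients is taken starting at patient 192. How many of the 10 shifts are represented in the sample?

Consecutive selections differ by k = 235, so their shift numbers differ by 235 mod 10 = 5.
gcd(235, 10) = 5, so the sample visits 10/5 = 2 distinct residues mod 10.
Start 192 is shift 2; the shifts hit are 2, 7.

2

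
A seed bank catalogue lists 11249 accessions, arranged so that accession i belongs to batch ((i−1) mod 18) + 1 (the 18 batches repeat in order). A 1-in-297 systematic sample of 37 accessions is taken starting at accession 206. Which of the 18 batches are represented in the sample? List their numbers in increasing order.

Consecutive selections differ by k = 297, so their batch numbers differ by 297 mod 18 = 9.
gcd(297, 18) = 9, so the sample visits 18/9 = 2 distinct residues mod 18.
Start 206 is batch 8; the batches hit are 8, 17.

8, 17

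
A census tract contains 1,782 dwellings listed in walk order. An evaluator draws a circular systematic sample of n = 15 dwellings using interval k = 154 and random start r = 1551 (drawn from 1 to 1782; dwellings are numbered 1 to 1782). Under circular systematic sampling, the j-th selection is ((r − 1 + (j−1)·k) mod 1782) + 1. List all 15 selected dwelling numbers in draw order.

Selection 1: 1551
Selection 2: 1551 + 154 = 1705
Selection 3: 1705 + 154 = 1859 → 1859 − 1782 = 77
Selection 4: 77 + 154 = 231
Selection 5: 231 + 154 = 385
Selection 6: 385 + 154 = 539
Selection 7: 539 + 154 = 693
Selection 8: 693 + 154 = 847
Selection 9: 847 + 154 = 1001
Selection 10: 1001 + 154 = 1155
Selection 11: 1155 + 154 = 1309
Selection 12: 1309 + 154 = 1463
Selection 13: 1463 + 154 = 1617
Selection 14: 1617 + 154 = 1771
Selection 15: 1771 + 154 = 1925 → 1925 − 1782 = 143

1551, 1705, 77, 231, 385, 539, 693, 847, 1001, 1155, 1309, 1463, 1617, 1771, 143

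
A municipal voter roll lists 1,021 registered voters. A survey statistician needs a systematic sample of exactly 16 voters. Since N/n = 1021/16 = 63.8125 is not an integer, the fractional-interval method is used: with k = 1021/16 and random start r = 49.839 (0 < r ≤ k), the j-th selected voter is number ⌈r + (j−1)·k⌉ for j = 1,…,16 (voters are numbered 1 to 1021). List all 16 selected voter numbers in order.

j=1: r + 0k = 49.839 → ⌈·⌉ = 50
j=2: r + 1k = 113.6515 → ⌈·⌉ = 114
j=3: r + 2k = 177.464 → ⌈·⌉ = 178
j=4: r + 3k = 241.2765 → ⌈·⌉ = 242
j=5: r + 4k = 305.089 → ⌈·⌉ = 306
j=6: r + 5k = 368.9015 → ⌈·⌉ = 369
j=7: r + 6k = 432.714 → ⌈·⌉ = 433
j=8: r + 7k = 496.5265 → ⌈·⌉ = 497
j=9: r + 8k = 560.339 → ⌈·⌉ = 561
j=10: r + 9k = 624.1515 → ⌈·⌉ = 625
j=11: r + 10k = 687.964 → ⌈·⌉ = 688
j=12: r + 11k = 751.7765 → ⌈·⌉ = 752
j=13: r + 12k = 815.589 → ⌈·⌉ = 816
j=14: r + 13k = 879.4015 → ⌈·⌉ = 880
j=15: r + 14k = 943.214 → ⌈·⌉ = 944
j=16: r + 15k = 1007.0265 → ⌈·⌉ = 1008

50, 114, 178, 242, 306, 369, 433, 497, 561, 625, 688, 752, 816, 880, 944, 1008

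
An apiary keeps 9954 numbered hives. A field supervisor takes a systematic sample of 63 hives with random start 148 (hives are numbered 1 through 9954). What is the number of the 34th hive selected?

5362

k = 9954/63 = 158
34th selection = r + (34−1)·k = 148 + 33×158 = 148 + 5214 = 5362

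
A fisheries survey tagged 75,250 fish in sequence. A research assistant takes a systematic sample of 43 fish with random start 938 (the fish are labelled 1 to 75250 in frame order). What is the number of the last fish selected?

74438

k = 75250/43 = 1750
43rd selection = r + (43−1)·k = 938 + 42×1750 = 938 + 73500 = 74438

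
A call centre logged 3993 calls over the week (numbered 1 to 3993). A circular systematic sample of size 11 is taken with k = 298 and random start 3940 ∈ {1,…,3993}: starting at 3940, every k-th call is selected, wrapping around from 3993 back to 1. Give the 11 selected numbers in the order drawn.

3940, 245, 543, 841, 1139, 1437, 1735, 2033, 2331, 2629, 2927

Selection 1: 3940
Selection 2: 3940 + 298 = 4238 → 4238 − 3993 = 245
Selection 3: 245 + 298 = 543
Selection 4: 543 + 298 = 841
Selection 5: 841 + 298 = 1139
Selection 6: 1139 + 298 = 1437
Selection 7: 1437 + 298 = 1735
Selection 8: 1735 + 298 = 2033
Selection 9: 2033 + 298 = 2331
Selection 10: 2331 + 298 = 2629
Selection 11: 2629 + 298 = 2927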